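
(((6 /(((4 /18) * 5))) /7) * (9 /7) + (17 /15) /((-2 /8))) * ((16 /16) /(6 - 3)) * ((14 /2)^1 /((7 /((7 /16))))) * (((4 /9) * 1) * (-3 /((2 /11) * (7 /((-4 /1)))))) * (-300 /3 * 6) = 572660 /441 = 1298.55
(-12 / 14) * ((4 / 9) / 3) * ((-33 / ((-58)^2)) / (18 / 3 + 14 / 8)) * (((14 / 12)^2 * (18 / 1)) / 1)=308 / 78213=0.00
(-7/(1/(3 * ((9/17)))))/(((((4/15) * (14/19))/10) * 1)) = -38475/68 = -565.81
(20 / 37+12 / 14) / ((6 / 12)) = 2.80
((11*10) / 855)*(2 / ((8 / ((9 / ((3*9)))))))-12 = -12301 / 1026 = -11.99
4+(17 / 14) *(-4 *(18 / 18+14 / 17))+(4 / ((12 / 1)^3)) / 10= -146873 / 30240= -4.86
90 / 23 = 3.91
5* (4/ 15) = 4/ 3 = 1.33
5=5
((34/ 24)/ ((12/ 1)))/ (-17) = -0.01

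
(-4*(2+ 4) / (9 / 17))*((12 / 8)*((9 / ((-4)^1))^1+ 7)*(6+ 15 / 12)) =-9367 / 4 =-2341.75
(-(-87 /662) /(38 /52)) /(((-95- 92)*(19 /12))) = -13572 /22344817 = -0.00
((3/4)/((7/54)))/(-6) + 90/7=333/28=11.89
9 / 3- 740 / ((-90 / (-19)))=-1379 / 9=-153.22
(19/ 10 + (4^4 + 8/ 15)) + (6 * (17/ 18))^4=1044541/ 810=1289.56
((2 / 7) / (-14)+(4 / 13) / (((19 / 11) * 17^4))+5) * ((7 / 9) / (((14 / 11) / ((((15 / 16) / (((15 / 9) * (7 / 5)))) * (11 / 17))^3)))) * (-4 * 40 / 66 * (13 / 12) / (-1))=4710784597385625 / 33544877943067904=0.14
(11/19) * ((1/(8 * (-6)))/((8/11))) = -121/7296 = -0.02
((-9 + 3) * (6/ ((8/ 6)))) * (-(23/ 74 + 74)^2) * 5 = 4082265135/ 5476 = 745483.04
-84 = -84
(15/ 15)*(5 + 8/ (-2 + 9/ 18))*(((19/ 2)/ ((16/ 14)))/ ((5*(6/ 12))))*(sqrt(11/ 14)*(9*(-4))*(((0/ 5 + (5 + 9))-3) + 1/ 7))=2223*sqrt(154)/ 70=394.10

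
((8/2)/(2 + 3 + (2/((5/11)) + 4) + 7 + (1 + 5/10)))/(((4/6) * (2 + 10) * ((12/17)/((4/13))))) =85/8541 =0.01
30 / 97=0.31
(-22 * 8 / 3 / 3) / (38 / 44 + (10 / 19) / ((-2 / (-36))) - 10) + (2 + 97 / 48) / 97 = -114095897 / 1969488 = -57.93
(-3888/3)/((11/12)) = -15552/11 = -1413.82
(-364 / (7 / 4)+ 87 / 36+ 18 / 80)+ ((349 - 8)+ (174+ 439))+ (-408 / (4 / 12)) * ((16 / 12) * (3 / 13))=580361 / 1560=372.03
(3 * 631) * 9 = 17037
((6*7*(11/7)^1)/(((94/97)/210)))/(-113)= -672210/5311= -126.57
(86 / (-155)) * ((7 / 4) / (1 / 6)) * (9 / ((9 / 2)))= -1806 / 155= -11.65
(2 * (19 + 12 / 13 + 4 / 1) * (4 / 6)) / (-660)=-0.05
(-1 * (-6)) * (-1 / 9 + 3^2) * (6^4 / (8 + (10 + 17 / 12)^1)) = 829440 / 233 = 3559.83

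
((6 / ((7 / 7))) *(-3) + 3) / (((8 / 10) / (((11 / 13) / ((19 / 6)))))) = -2475 / 494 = -5.01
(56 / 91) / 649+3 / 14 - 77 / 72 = -3632315 / 4252248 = -0.85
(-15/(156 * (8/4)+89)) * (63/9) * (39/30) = -273/802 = -0.34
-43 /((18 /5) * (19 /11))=-2365 /342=-6.92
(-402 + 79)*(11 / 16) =-3553 / 16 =-222.06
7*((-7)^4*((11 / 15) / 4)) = 3081.28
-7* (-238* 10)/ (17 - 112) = -3332/ 19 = -175.37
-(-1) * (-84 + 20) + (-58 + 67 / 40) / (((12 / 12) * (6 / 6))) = -4813 / 40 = -120.32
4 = 4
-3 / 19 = -0.16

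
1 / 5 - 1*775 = -3874 / 5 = -774.80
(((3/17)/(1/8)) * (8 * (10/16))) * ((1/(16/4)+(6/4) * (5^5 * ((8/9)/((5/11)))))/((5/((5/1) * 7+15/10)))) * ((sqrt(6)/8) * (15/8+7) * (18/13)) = 5131309941 * sqrt(6)/7072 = 1777303.60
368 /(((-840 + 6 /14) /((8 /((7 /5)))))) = -14720 /5877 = -2.50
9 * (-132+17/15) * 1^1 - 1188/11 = -6429/5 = -1285.80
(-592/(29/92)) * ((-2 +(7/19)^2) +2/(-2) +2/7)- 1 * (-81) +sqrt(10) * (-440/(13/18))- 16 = 359650819/73283- 7920 * sqrt(10)/13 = 2981.14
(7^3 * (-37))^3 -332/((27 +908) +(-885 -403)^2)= -3392844556133960441/1659879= -2044031255371.00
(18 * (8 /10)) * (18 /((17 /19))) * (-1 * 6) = -147744 /85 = -1738.16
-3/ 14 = -0.21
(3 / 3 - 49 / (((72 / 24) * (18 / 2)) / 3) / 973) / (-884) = -311 / 276471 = -0.00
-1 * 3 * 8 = -24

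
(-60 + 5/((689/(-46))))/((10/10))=-41570/689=-60.33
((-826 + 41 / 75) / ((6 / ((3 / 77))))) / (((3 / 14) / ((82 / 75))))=-5076538 / 185625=-27.35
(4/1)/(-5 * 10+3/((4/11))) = -16/167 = -0.10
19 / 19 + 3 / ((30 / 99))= 109 / 10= 10.90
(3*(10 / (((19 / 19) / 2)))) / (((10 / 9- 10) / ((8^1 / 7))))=-54 / 7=-7.71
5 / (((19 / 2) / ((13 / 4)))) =65 / 38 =1.71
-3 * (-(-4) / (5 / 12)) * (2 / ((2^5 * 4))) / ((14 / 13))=-117 / 280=-0.42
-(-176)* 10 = 1760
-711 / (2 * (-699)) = 237 / 466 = 0.51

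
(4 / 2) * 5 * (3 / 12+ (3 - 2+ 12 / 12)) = 45 / 2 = 22.50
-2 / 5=-0.40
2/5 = 0.40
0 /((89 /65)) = 0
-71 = -71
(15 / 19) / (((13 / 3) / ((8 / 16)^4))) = 45 / 3952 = 0.01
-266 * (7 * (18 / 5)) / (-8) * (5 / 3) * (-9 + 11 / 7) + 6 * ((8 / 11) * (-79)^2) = 185454 / 11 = 16859.45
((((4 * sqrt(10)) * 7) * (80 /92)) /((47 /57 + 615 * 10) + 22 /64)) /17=0.00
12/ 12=1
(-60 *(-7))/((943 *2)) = 0.22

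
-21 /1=-21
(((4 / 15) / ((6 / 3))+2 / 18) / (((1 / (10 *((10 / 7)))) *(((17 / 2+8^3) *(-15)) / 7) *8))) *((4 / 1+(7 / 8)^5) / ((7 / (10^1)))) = -301235 / 119390208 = -0.00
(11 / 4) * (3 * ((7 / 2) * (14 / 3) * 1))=539 / 4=134.75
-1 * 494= -494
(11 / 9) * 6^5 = 9504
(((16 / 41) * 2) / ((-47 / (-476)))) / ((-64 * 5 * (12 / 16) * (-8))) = 119 / 28905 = 0.00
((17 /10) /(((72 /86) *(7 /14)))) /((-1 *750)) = -731 /135000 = -0.01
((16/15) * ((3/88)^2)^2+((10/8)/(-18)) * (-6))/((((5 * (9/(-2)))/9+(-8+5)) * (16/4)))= -23425681/1236871680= -0.02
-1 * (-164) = 164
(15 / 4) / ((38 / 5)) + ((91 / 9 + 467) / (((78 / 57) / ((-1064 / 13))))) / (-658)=476602261 / 10866024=43.86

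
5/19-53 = -1002/19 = -52.74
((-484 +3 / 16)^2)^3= 215170339320767211940441 / 16777216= 12825151641414595.36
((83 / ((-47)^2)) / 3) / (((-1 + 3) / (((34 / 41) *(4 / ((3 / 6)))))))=11288 / 271707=0.04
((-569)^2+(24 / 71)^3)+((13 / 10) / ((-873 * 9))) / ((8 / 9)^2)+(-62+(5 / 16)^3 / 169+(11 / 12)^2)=350064832437958243999 / 1081448759439360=323699.88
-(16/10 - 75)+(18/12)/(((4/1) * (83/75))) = 244813/3320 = 73.74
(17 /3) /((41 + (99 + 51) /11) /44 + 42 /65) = 534820 /178179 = 3.00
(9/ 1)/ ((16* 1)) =9/ 16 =0.56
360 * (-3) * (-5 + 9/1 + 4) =-8640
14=14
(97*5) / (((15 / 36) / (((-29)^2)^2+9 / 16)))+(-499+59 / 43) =141603341473 / 172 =823275241.12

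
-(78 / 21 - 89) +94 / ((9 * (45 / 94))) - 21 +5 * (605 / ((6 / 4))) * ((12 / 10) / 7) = 174886 / 405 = 431.82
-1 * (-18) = 18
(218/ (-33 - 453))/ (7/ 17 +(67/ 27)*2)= -1853/ 22203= -0.08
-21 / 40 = -0.52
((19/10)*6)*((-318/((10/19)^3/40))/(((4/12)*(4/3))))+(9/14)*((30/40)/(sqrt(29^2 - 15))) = -559468053/250+27*sqrt(826)/46256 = -2237872.20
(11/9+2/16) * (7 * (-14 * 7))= -33271/36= -924.19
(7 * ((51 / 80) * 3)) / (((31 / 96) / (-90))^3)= -8634569932800 / 29791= -289838203.91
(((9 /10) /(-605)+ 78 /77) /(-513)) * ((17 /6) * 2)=-242743 /21725550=-0.01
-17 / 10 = -1.70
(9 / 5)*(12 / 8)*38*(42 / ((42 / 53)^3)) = 8485989 / 980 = 8659.17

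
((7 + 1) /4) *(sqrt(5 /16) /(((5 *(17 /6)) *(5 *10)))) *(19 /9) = 19 *sqrt(5) /12750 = 0.00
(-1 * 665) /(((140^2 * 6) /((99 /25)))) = -627 /28000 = -0.02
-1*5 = -5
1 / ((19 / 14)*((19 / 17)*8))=119 / 1444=0.08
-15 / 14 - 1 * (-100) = 1385 / 14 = 98.93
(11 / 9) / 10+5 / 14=151 / 315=0.48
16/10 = 8/5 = 1.60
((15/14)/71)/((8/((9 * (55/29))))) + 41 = 9462353/230608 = 41.03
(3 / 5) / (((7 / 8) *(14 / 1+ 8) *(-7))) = -12 / 2695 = -0.00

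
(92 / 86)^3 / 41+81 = 264140083 / 3259787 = 81.03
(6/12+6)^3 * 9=19773/8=2471.62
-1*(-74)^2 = -5476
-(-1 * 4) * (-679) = -2716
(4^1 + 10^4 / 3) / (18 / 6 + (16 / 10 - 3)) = 12515 / 6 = 2085.83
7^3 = 343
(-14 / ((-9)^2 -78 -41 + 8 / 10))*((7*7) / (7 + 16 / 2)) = 343 / 279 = 1.23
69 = 69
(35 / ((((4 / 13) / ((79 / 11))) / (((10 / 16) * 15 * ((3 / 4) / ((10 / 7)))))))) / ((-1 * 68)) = -11322675 / 191488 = -59.13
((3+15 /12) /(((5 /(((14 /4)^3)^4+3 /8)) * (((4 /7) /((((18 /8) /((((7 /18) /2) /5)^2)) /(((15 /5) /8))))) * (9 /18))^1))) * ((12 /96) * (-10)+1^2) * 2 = -285891818862735 /14336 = -19942230668.44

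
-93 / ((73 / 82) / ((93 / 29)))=-709218 / 2117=-335.01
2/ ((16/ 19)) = 19/ 8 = 2.38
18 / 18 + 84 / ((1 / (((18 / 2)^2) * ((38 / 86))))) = 129319 / 43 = 3007.42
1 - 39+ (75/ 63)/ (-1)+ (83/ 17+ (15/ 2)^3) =1106891/ 2856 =387.57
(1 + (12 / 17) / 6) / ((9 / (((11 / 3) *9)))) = 209 / 51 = 4.10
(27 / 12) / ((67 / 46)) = 1.54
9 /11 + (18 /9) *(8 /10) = 133 /55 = 2.42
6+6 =12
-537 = -537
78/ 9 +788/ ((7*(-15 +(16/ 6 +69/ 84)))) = -3226/ 2901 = -1.11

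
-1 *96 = -96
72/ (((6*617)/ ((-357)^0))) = 12/ 617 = 0.02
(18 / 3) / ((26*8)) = 0.03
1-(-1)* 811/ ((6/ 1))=817/ 6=136.17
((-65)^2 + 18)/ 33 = 4243/ 33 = 128.58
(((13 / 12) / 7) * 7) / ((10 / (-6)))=-13 / 20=-0.65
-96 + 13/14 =-95.07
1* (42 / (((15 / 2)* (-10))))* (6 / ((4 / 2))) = -1.68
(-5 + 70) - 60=5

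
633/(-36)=-211/12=-17.58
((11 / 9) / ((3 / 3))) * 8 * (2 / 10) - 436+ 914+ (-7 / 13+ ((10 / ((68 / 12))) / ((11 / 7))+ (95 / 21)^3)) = 64514567932 / 112567455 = 573.12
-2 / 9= -0.22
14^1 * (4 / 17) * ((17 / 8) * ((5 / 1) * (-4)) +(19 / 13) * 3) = -27748 / 221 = -125.56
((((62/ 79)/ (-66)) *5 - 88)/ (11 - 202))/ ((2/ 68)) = 7805414/ 497937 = 15.68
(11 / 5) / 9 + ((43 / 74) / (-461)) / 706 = 264927389 / 1083801780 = 0.24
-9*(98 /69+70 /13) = -18312 /299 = -61.24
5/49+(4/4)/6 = 79/294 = 0.27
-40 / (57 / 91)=-3640 / 57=-63.86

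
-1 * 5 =-5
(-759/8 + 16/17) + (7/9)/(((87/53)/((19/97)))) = -969315361/10329336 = -93.84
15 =15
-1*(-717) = 717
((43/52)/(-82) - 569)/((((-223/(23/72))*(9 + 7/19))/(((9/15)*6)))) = 0.31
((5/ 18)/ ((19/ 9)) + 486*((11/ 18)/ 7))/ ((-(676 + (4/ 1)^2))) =-11321/ 184072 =-0.06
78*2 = 156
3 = 3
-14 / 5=-2.80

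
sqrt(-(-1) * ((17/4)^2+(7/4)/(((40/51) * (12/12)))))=sqrt(32470)/40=4.50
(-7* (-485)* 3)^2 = 103734225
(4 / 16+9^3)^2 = 8508889 / 16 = 531805.56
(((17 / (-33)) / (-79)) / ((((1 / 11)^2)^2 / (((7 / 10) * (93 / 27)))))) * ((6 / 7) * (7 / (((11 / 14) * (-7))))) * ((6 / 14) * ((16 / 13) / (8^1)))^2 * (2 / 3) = -1020272 / 1401855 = -0.73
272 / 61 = 4.46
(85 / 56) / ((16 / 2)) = 85 / 448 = 0.19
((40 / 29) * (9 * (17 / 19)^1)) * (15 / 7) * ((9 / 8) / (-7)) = -103275 / 26999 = -3.83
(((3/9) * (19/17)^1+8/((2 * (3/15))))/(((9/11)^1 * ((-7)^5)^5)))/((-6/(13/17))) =148577/62786150635427508725982126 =0.00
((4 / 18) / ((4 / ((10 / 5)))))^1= 1 / 9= 0.11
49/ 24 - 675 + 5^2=-15551/ 24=-647.96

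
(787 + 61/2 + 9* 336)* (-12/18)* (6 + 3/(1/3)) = -38415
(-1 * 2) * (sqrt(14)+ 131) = -262 - 2 * sqrt(14) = -269.48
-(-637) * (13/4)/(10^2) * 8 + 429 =29731/50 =594.62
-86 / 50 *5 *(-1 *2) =86 / 5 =17.20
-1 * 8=-8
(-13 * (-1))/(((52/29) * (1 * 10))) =29/40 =0.72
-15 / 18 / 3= -5 / 18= -0.28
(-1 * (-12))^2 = 144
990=990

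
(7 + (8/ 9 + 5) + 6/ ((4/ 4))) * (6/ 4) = 28.33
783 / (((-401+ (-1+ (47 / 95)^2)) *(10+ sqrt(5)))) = -25650 / 125029+ 2565 *sqrt(5) / 125029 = -0.16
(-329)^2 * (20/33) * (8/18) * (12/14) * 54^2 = 801601920/11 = 72872901.82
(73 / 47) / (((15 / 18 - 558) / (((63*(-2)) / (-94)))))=-27594 / 7384687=-0.00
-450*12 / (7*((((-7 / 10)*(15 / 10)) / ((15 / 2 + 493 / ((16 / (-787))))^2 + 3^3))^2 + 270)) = -169750296978521517898567500 / 59412603942482531265201089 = -2.86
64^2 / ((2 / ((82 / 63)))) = 167936 / 63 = 2665.65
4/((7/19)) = 76/7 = 10.86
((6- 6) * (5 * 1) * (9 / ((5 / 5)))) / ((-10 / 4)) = 0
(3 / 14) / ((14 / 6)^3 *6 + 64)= 0.00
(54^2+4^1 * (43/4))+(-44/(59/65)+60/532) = 22839778/7847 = 2910.64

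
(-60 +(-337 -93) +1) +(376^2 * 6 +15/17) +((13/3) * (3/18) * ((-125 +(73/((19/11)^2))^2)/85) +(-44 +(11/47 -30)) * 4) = 3971015087899892/4685691555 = 847476.84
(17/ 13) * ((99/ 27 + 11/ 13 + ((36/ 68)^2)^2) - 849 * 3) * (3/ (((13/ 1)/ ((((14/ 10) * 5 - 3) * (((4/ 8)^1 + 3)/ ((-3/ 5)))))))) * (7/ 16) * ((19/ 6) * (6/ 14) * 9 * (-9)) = -74346590953845/ 86350888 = -860982.36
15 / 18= 0.83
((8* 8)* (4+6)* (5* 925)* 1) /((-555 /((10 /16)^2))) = -6250 /3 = -2083.33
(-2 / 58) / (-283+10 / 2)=1 / 8062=0.00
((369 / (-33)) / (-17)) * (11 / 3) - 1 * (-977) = 16650 / 17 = 979.41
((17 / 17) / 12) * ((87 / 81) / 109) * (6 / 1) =29 / 5886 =0.00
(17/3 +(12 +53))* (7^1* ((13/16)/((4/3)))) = 4823/16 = 301.44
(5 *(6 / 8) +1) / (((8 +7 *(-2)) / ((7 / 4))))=-133 / 96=-1.39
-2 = -2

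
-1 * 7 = -7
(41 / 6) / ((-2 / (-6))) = 41 / 2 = 20.50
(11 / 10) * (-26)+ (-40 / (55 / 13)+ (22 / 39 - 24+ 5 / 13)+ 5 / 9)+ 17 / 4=-1449169 / 25740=-56.30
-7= -7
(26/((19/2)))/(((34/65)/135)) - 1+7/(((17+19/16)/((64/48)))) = 199037675/281979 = 705.86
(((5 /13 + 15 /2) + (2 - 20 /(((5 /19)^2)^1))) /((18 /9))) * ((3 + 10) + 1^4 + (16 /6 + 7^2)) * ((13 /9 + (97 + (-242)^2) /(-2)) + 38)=3766080303497 /14040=268239337.86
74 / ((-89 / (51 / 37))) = -102 / 89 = -1.15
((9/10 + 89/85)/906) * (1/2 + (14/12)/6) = 1655/1108944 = 0.00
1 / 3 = 0.33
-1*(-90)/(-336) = -15/56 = -0.27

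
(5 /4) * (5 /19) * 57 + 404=422.75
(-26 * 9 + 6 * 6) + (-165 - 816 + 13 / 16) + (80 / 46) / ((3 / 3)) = -1176.45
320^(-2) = 1/102400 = 0.00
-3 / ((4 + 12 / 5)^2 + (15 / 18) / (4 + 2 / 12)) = -25 / 343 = -0.07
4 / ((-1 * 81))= -4 / 81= -0.05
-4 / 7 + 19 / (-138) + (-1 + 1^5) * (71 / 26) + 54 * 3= 161.29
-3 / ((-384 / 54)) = 27 / 64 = 0.42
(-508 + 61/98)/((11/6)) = -276.75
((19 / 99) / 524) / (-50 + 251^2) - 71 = -231860871377 / 3265646076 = -71.00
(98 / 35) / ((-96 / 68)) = -119 / 60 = -1.98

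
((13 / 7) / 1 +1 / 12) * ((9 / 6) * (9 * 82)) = 60147 / 28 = 2148.11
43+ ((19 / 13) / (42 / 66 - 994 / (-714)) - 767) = -10700197 / 14794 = -723.28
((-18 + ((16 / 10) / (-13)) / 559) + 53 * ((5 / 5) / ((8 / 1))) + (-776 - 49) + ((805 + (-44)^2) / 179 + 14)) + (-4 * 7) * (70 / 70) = -43449731471 / 52031720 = -835.06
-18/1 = -18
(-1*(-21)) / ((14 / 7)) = 21 / 2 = 10.50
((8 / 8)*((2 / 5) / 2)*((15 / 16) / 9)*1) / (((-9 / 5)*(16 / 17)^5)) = -7099285 / 452984832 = -0.02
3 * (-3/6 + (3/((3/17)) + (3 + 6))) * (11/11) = 76.50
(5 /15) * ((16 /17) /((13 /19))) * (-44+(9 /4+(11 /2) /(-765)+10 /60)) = -9672292 /507195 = -19.07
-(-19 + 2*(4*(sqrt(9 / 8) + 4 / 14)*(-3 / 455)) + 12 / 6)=18*sqrt(2) / 455 + 54193 / 3185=17.07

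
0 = 0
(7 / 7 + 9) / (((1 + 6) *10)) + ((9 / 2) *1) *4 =127 / 7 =18.14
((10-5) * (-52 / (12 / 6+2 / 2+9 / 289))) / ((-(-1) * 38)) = -18785 / 8322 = -2.26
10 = 10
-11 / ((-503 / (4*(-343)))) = -15092 / 503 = -30.00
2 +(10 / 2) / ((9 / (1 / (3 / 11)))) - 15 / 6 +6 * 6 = 2027 / 54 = 37.54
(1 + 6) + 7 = 14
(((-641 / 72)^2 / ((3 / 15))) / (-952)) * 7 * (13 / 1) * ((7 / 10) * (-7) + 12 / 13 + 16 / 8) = 105596417 / 1410048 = 74.89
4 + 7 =11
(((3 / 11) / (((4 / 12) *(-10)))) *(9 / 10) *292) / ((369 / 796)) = -522972 / 11275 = -46.38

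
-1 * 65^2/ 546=-325/ 42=-7.74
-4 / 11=-0.36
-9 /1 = -9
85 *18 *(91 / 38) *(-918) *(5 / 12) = -53255475 / 38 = -1401459.87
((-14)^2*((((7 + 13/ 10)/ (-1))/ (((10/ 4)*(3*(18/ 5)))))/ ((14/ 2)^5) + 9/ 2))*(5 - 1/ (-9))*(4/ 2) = 3757357648/ 416745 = 9015.96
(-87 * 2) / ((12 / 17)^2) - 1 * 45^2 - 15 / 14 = -399047 / 168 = -2375.28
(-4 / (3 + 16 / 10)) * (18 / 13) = -360 / 299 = -1.20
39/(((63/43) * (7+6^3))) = 559/4683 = 0.12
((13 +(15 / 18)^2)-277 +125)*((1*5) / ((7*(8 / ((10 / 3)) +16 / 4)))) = -124475 / 8064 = -15.44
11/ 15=0.73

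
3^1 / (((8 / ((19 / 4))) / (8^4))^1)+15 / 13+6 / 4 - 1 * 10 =189505 / 26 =7288.65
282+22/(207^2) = 12083440/42849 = 282.00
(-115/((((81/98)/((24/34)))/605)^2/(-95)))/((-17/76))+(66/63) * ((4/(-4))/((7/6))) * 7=-326900783511349388/25071039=-13038980295.61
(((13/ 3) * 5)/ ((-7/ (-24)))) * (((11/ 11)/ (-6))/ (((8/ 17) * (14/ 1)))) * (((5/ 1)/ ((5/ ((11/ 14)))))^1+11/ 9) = -279565/ 74088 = -3.77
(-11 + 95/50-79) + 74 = -141/10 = -14.10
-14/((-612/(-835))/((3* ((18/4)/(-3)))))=5845/68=85.96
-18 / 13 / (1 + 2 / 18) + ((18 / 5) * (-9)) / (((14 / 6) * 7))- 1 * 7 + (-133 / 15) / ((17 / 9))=-808057 / 54145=-14.92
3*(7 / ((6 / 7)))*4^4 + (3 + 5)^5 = 39040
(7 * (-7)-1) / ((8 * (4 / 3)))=-75 / 16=-4.69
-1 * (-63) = 63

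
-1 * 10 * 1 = -10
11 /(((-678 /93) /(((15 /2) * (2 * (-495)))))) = 2531925 /226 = 11203.21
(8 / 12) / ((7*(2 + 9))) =2 / 231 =0.01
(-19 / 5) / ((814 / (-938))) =4.38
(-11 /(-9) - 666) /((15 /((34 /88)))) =-101711 /5940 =-17.12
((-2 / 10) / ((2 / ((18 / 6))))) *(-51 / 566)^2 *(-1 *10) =7803 / 320356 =0.02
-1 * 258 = -258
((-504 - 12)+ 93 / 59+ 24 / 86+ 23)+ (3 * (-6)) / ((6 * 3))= -1248571 / 2537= -492.14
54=54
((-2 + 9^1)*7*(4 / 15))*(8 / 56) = 28 / 15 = 1.87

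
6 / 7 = 0.86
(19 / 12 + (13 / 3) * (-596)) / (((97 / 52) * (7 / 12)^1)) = -1610596 / 679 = -2372.01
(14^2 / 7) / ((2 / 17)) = 238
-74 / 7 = -10.57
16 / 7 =2.29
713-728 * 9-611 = -6450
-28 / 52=-7 / 13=-0.54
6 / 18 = 1 / 3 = 0.33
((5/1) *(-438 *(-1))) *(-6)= -13140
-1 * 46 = -46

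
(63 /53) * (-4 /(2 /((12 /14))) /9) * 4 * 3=-144 /53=-2.72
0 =0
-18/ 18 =-1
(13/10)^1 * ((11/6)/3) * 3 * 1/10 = 143/600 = 0.24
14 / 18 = 7 / 9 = 0.78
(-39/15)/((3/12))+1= -47/5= -9.40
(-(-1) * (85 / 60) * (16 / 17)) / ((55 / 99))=12 / 5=2.40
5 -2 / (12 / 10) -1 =7 / 3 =2.33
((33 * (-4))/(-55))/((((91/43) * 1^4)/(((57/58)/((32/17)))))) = 125001/211120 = 0.59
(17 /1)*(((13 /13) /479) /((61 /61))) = 17 /479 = 0.04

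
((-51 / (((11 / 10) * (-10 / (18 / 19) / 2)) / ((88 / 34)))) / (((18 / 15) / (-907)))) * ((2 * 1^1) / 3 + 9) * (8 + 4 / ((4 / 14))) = -3654732.63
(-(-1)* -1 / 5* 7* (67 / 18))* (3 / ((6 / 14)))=-36.48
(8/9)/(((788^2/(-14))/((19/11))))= -133/3842091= -0.00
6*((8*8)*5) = 1920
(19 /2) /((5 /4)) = 38 /5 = 7.60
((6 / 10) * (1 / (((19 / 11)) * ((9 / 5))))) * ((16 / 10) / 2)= 44 / 285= 0.15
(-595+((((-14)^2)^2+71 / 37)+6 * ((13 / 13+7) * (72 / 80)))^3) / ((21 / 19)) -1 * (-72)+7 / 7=6844386565601105309917 / 132964125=51475437946898.12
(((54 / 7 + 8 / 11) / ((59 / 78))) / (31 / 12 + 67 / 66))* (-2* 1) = -48672 / 7847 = -6.20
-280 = -280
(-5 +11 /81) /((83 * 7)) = -394 /47061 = -0.01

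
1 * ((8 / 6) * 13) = 52 / 3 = 17.33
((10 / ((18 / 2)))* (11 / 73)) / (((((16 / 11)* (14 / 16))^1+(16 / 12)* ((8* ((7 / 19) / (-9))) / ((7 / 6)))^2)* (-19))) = -34485 / 5391853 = -0.01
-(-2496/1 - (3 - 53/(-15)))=37538/15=2502.53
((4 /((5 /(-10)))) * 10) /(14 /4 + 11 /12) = -18.11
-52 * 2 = -104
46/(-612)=-23/306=-0.08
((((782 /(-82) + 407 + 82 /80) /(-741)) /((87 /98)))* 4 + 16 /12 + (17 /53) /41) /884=-378901201 /309591808110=-0.00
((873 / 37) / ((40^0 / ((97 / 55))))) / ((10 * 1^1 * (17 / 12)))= 508086 / 172975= 2.94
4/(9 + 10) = 4/19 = 0.21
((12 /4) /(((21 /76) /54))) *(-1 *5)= -2931.43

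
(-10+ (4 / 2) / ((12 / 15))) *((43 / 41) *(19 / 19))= -645 / 82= -7.87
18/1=18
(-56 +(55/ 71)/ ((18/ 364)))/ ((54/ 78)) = -335062/ 5751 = -58.26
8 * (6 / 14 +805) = 45104 / 7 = 6443.43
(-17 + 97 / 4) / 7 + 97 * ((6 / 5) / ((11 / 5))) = 16615 / 308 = 53.94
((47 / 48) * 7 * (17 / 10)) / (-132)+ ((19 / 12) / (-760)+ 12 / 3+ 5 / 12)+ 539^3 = 1984318913191 / 12672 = 156590823.33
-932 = -932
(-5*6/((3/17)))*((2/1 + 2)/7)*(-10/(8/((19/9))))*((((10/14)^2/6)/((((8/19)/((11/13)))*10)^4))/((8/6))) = 616293612803/23112661598208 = 0.03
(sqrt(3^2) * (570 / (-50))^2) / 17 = 9747 / 425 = 22.93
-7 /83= -0.08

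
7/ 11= 0.64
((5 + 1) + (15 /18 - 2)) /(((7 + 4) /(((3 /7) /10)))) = 0.02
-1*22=-22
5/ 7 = 0.71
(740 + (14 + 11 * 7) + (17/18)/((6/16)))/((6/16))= 2222.72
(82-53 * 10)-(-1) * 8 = -440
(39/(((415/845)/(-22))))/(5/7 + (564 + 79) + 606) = -169169/121014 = -1.40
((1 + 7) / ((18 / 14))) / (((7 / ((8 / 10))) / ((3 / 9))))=32 / 135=0.24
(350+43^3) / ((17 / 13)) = 1038141 / 17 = 61067.12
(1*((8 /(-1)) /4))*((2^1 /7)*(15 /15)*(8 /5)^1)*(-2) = 64 /35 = 1.83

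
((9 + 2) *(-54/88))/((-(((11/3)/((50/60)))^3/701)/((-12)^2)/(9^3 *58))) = 450152670375/1331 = 338206363.92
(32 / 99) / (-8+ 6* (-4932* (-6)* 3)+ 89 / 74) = 2368 / 3902188059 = 0.00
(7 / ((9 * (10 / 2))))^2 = 49 / 2025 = 0.02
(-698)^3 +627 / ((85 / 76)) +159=-28905752153 / 85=-340067672.39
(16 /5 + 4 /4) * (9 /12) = 3.15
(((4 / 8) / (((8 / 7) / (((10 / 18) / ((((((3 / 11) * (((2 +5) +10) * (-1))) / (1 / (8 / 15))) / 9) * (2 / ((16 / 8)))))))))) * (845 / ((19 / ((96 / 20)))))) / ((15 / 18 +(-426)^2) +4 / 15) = -697125 / 669909752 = -0.00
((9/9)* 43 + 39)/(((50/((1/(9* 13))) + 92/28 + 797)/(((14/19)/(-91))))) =-287/2874586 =-0.00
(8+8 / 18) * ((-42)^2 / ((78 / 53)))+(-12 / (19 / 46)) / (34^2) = 2167533922 / 214149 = 10121.62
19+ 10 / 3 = 67 / 3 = 22.33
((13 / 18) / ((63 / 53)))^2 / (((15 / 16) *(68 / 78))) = 12342746 / 27326565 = 0.45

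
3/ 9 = 1/ 3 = 0.33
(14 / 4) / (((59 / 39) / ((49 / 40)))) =13377 / 4720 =2.83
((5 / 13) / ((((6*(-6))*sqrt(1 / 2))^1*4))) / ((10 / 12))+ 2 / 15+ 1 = 17 / 15 - sqrt(2) / 312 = 1.13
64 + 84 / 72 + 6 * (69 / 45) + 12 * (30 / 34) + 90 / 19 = 869113 / 9690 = 89.69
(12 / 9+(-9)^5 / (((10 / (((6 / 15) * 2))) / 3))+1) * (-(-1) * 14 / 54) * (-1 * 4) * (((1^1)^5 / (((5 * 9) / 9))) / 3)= 29755796 / 30375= 979.61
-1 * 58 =-58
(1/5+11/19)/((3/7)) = 518/285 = 1.82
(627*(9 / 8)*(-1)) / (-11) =513 / 8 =64.12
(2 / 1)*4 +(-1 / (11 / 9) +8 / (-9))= 623 / 99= 6.29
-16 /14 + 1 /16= -121 /112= -1.08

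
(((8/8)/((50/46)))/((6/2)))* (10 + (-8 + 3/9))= 161/225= 0.72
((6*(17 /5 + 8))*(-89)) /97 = -30438 /485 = -62.76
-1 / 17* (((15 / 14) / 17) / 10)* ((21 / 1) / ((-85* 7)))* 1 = 9 / 687820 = 0.00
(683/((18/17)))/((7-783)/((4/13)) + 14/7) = -11611/45360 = -0.26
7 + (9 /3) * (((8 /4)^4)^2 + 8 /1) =799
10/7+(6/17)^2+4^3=132614/2023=65.55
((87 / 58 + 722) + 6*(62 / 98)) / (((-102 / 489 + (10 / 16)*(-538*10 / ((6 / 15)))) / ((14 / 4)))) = -11617825 / 38367077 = -0.30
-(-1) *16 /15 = 16 /15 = 1.07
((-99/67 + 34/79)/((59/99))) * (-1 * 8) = 4390056/312287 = 14.06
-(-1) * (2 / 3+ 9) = 29 / 3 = 9.67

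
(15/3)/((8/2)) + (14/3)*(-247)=-13817/12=-1151.42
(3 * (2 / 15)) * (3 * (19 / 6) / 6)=19 / 30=0.63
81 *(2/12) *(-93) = -2511/2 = -1255.50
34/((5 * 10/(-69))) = -1173/25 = -46.92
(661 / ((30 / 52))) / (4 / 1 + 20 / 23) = 197639 / 840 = 235.28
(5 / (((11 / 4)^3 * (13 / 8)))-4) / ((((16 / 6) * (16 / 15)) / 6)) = -2249505 / 276848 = -8.13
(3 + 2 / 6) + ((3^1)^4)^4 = 129140173 / 3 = 43046724.33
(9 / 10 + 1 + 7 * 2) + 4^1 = 199 / 10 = 19.90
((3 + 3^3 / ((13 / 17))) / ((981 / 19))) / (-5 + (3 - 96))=-1577 / 208299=-0.01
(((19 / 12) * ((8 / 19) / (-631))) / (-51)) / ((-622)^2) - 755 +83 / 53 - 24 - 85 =-853637104213201 / 989799963318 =-862.43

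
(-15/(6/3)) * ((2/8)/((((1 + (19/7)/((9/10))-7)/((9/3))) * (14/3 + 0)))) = 1215/3008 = 0.40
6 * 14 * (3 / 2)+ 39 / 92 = 11631 / 92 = 126.42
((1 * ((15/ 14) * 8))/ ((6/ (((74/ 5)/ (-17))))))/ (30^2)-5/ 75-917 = -24554497/ 26775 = -917.07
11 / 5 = 2.20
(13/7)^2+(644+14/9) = 286211/441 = 649.00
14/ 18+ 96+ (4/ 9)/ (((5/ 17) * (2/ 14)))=4831/ 45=107.36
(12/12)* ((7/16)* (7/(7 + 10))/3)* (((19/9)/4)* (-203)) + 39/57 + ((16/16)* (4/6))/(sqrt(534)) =-3208979/558144 + sqrt(534)/801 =-5.72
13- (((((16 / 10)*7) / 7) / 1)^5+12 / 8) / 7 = 493839 / 43750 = 11.29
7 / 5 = 1.40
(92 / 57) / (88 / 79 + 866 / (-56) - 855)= -203504 / 109611171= -0.00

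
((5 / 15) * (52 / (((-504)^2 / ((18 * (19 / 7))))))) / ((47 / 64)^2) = 126464 / 20457549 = 0.01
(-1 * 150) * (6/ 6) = -150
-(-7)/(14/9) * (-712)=-3204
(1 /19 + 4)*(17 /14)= 187 /38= 4.92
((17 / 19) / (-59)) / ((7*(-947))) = 17 / 7431109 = 0.00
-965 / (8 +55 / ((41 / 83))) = -39565 / 4893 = -8.09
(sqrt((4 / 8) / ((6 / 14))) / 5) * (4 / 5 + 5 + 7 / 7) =17 * sqrt(42) / 75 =1.47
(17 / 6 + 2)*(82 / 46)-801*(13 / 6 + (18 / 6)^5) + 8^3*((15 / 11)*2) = -147984902 / 759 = -194973.52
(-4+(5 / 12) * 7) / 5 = -13 / 60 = -0.22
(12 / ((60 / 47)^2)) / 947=2209 / 284100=0.01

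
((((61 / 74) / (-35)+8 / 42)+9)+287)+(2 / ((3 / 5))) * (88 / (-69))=156504773 / 536130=291.92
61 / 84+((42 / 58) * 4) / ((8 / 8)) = 8825 / 2436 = 3.62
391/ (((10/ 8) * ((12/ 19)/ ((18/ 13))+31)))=89148/ 8965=9.94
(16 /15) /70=8 /525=0.02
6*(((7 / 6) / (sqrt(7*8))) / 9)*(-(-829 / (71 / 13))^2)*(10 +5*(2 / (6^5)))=-4516248902165*sqrt(14) / 705578688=-23949.50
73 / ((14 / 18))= 657 / 7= 93.86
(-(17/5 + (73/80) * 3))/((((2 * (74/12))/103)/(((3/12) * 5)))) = -151719/2368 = -64.07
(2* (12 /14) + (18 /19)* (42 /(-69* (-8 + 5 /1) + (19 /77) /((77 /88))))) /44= 7081422 /163453675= 0.04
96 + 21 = 117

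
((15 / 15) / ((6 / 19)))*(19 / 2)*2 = 361 / 6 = 60.17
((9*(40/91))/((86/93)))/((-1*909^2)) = -620/119749539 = -0.00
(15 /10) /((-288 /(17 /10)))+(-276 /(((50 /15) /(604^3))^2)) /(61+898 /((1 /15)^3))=-11578290884675661657079 /29095785600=-397937042974.21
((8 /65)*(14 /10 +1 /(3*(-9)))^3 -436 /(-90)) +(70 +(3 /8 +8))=106869229381 /1279395000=83.53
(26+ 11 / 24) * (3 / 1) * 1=635 / 8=79.38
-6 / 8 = -3 / 4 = -0.75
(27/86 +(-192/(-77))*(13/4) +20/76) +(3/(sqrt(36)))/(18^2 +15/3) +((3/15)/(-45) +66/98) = 43548670364/4656838725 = 9.35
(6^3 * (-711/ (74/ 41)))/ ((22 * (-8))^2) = -787077/ 286528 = -2.75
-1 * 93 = -93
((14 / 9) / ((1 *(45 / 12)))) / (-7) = -8 / 135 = -0.06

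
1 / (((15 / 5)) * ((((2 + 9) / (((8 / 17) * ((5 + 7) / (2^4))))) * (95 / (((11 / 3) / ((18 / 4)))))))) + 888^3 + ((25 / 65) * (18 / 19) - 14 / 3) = 396934216730512 / 566865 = 700227067.70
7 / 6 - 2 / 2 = 1 / 6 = 0.17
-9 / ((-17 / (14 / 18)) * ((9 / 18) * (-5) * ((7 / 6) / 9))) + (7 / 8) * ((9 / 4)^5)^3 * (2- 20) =-1102547476223313363 / 365072220160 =-3020080.45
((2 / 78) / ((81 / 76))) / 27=76 / 85293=0.00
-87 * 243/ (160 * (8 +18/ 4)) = -21141/ 2000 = -10.57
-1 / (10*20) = -1 / 200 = -0.00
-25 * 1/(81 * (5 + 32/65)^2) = -105625/10323369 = -0.01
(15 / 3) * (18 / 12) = 7.50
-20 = -20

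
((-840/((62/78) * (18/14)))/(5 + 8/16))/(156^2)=-245/39897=-0.01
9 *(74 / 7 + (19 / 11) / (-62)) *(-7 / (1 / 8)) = -1812060 / 341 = -5313.96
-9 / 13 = -0.69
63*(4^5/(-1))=-64512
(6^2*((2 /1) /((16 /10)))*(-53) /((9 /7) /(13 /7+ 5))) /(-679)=12720 /679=18.73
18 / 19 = 0.95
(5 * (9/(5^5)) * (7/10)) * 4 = 126/3125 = 0.04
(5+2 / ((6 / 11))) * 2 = 52 / 3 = 17.33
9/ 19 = 0.47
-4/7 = -0.57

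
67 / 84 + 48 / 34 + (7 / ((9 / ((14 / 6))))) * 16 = 401579 / 12852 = 31.25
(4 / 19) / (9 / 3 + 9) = 1 / 57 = 0.02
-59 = -59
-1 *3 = -3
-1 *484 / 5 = -484 / 5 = -96.80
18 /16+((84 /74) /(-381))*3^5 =15075 /37592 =0.40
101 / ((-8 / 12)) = -303 / 2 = -151.50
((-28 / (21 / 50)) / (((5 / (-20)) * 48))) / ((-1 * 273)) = -50 / 2457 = -0.02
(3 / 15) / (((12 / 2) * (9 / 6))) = 1 / 45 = 0.02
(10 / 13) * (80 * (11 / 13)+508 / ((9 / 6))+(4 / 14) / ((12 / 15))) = 1110335 / 3549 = 312.86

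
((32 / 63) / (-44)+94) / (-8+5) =-65134 / 2079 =-31.33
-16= -16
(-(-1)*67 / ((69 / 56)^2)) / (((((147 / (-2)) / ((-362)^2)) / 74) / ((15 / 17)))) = -415818337280 / 80937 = -5137555.60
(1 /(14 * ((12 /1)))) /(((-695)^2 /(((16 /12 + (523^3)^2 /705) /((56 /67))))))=1371149898674660543 /3203730936000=427985.35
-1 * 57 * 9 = -513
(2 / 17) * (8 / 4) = 4 / 17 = 0.24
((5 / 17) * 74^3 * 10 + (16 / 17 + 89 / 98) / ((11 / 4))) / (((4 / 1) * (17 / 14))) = 321199793 / 1309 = 245377.99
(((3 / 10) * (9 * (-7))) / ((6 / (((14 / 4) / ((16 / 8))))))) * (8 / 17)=-441 / 170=-2.59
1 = 1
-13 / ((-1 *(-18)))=-13 / 18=-0.72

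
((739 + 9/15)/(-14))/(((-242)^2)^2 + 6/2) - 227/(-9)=27249300959914/1080368761185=25.22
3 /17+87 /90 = 1.14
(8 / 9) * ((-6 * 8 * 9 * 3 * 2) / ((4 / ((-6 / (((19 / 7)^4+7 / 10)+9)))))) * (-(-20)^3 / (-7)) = -94832640000 / 1536107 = -61735.70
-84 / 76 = -21 / 19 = -1.11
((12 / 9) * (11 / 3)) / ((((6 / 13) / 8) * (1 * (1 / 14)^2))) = 448448 / 27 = 16609.19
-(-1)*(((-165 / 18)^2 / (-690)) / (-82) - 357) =-145432627 / 407376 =-357.00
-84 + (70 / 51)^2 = -213584 / 2601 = -82.12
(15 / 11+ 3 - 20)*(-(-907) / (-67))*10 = 2116.74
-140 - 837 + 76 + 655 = -246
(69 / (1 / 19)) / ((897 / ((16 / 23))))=304 / 299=1.02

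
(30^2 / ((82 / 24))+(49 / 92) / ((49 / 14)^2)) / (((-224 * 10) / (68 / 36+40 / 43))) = -0.33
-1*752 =-752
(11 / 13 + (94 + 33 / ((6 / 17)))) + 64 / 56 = 34487 / 182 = 189.49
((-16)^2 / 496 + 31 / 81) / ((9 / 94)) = 212158 / 22599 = 9.39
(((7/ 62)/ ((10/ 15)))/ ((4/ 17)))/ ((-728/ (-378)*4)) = 9639/ 103168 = 0.09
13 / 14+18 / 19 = 499 / 266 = 1.88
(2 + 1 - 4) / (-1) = 1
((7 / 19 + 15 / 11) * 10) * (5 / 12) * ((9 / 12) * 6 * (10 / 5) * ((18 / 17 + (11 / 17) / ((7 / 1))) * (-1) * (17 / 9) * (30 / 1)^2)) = -185977500 / 1463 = -127120.64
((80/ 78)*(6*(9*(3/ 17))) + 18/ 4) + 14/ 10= 34639/ 2210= 15.67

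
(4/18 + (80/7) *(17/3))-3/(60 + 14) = 302767/4662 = 64.94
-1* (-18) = 18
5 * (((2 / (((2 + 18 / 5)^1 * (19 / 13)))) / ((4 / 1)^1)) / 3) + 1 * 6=19477 / 3192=6.10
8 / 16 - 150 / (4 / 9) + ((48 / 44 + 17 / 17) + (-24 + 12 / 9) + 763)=13379 / 33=405.42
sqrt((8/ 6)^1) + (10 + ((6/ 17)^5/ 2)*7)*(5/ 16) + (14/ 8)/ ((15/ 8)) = 2*sqrt(3)/ 3 + 692490959/ 170382840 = 5.22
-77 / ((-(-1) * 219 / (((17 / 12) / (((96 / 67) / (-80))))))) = 438515 / 15768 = 27.81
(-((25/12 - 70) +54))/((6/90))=835/4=208.75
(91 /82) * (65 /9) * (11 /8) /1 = 65065 /5904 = 11.02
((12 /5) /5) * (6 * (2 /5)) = 144 /125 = 1.15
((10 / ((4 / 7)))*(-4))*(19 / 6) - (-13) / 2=-1291 / 6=-215.17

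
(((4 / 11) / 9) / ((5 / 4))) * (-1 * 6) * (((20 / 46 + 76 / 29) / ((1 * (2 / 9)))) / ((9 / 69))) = -32608 / 1595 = -20.44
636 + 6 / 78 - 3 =8230 / 13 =633.08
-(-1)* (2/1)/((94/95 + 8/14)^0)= 2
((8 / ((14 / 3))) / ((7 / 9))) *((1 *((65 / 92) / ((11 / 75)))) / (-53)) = -131625 / 657041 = -0.20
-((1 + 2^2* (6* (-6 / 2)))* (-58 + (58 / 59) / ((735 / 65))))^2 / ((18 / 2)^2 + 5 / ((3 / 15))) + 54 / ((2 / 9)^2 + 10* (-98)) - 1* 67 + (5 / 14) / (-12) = -6311903025597096689 / 39556129049514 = -159568.27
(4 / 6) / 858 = 1 / 1287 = 0.00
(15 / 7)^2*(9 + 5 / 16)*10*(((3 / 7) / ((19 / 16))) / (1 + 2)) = 51.44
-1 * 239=-239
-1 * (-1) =1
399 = 399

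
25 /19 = 1.32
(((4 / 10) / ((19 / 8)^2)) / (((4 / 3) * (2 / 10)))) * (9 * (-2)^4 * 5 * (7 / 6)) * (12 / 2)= 483840 / 361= 1340.28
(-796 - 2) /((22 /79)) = -31521 /11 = -2865.55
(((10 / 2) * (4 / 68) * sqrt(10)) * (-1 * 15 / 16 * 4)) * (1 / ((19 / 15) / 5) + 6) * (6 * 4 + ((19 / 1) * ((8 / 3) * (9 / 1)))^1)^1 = -1701000 * sqrt(10) / 323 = -16653.36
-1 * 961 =-961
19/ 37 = 0.51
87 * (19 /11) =1653 /11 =150.27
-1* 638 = -638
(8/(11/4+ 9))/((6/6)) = 32/47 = 0.68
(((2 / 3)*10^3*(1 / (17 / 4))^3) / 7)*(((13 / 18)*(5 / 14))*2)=4160000 / 6499899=0.64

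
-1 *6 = -6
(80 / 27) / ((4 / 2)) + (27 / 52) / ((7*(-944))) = 13743911 / 9277632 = 1.48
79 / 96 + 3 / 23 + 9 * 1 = 21977 / 2208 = 9.95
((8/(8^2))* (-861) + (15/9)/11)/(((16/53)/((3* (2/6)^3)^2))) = -1503769/342144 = -4.40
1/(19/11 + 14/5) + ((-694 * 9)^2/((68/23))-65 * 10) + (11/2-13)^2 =223414629497/16932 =13194816.29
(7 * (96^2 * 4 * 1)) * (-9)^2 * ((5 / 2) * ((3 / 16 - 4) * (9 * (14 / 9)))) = -2789095680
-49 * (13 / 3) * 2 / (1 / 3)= -1274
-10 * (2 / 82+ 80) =-32810 / 41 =-800.24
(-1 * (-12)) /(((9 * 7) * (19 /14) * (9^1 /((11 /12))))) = 22 /1539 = 0.01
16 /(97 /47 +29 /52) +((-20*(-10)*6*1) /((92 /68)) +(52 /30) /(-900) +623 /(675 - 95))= 51584116042331 /57691831500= 894.13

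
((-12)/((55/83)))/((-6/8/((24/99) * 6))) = 21248/605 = 35.12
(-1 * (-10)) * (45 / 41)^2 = 20250 / 1681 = 12.05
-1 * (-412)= 412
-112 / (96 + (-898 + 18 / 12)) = 224 / 1601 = 0.14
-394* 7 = -2758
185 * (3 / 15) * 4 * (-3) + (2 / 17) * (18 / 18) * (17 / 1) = -442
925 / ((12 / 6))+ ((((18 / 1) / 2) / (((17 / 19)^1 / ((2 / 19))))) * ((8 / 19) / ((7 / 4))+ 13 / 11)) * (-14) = 3136693 / 7106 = 441.41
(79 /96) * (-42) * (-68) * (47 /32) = 441847 /128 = 3451.93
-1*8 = -8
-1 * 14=-14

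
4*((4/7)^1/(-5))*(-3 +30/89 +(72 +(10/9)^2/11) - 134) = 16380176/555093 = 29.51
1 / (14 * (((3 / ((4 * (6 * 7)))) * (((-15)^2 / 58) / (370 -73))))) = 7656 / 25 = 306.24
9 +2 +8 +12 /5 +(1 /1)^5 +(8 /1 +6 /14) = 1079 /35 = 30.83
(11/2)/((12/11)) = 121/24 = 5.04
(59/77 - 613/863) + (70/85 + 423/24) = 167230935/9037336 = 18.50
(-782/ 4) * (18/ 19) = -3519/ 19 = -185.21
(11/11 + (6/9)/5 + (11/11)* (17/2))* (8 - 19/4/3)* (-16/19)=-44506/855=-52.05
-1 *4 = -4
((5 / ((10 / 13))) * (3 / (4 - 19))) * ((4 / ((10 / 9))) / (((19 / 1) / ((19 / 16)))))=-117 / 400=-0.29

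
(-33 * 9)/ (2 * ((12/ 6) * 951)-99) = -99/ 1235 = -0.08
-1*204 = -204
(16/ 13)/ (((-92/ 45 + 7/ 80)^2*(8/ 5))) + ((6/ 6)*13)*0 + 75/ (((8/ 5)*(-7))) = -9387940875/ 1445284568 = -6.50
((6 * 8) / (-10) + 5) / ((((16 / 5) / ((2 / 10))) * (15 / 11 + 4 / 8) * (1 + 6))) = 11 / 11480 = 0.00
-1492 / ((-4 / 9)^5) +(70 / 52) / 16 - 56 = 286142513 / 3328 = 85980.32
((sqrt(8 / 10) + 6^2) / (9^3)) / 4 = sqrt(5) / 7290 + 1 / 81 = 0.01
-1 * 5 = -5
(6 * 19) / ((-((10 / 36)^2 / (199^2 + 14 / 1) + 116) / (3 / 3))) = -292643928 / 297778037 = -0.98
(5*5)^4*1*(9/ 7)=3515625/ 7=502232.14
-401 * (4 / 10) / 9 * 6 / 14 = -802 / 105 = -7.64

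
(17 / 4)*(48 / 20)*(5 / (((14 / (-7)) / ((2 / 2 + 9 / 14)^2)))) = -26979 / 392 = -68.82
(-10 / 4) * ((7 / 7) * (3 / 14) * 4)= -15 / 7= -2.14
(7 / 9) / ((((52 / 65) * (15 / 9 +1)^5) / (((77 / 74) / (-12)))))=-24255 / 38797312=-0.00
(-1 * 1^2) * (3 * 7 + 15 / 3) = -26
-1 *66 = -66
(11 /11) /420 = 1 /420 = 0.00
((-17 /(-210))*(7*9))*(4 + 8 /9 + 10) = 1139 /15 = 75.93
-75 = -75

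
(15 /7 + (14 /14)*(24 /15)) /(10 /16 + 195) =1048 /54775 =0.02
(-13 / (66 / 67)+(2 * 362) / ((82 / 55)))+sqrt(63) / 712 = 3 * sqrt(7) / 712+1278349 / 2706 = 472.42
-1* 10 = -10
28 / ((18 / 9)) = 14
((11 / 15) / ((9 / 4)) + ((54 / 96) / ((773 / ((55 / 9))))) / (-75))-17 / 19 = -18046793 / 31723920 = -0.57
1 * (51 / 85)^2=9 / 25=0.36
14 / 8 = 7 / 4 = 1.75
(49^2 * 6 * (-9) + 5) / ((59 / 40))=-5185960 / 59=-87897.63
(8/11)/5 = 8/55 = 0.15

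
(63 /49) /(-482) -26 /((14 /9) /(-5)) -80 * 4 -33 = -269.43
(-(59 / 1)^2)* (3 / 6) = -3481 / 2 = -1740.50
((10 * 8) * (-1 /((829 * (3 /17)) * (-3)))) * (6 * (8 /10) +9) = 6256 /2487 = 2.52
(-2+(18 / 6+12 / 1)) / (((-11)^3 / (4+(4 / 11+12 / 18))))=-2158 / 43923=-0.05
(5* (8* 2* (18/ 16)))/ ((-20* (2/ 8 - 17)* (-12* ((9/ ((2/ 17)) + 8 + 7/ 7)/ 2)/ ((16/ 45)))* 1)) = -32/ 171855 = -0.00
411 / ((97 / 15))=63.56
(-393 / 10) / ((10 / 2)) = -7.86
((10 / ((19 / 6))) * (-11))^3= -287496000 / 6859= -41915.15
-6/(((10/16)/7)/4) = -1344/5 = -268.80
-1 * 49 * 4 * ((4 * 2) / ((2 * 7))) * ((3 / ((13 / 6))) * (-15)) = 30240 / 13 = 2326.15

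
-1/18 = -0.06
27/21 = 9/7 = 1.29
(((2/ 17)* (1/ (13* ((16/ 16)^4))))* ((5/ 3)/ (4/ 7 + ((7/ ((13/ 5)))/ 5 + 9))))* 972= 567/ 391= 1.45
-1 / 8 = -0.12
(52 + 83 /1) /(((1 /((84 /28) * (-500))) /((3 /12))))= -50625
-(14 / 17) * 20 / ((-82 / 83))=11620 / 697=16.67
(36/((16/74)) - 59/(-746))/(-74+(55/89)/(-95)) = -105068594/46679085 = -2.25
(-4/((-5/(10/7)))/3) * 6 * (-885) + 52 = -13796/7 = -1970.86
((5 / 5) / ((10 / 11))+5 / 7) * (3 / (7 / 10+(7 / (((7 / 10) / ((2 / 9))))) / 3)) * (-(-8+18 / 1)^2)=-1028700 / 2723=-377.78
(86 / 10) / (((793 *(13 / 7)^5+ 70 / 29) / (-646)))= -13539080534 / 42699008055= -0.32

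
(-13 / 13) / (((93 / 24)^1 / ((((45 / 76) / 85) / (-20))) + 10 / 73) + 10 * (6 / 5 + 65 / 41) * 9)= 0.00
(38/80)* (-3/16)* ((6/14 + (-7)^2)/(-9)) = 3287/6720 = 0.49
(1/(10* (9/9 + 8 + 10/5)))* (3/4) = 3/440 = 0.01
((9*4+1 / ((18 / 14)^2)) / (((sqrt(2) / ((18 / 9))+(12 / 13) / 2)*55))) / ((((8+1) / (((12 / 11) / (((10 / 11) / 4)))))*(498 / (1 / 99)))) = -123344 / 10652559885+400868*sqrt(2) / 31957679655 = 0.00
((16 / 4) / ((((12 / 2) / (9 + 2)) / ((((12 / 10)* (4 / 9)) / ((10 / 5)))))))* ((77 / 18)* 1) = 3388 / 405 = 8.37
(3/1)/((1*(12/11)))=11/4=2.75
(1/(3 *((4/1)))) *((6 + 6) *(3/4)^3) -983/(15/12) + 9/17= -4272841/5440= -785.45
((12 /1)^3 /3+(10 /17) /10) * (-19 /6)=-186067 /102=-1824.19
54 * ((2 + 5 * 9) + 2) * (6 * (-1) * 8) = -127008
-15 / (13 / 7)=-105 / 13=-8.08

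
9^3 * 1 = 729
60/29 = 2.07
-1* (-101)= 101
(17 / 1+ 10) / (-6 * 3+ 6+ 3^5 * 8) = 9 / 644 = 0.01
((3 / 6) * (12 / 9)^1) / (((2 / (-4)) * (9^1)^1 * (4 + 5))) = -4 / 243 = -0.02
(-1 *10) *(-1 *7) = 70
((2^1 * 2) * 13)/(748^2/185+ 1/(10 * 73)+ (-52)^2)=1404520/154722661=0.01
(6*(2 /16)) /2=3 /8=0.38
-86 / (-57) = 86 / 57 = 1.51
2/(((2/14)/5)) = 70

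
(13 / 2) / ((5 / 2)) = 13 / 5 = 2.60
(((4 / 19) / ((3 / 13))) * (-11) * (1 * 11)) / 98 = -3146 / 2793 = -1.13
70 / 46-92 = -2081 / 23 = -90.48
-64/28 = -16/7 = -2.29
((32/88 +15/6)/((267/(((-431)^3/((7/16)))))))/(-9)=640503928/2937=218081.01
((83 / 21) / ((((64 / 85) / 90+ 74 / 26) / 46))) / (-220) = -6328335 / 21858914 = -0.29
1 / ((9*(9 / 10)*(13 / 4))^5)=0.00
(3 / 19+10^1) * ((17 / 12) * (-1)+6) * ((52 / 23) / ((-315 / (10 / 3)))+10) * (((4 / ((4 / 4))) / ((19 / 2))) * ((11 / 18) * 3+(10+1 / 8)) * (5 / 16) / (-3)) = -47183834225 / 193692384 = -243.60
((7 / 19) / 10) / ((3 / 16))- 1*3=-799 / 285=-2.80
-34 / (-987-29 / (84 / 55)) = 0.03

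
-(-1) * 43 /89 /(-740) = -43 /65860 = -0.00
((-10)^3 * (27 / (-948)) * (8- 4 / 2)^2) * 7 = 567000 / 79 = 7177.22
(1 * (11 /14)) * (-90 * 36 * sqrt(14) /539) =-1620 * sqrt(14) /343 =-17.67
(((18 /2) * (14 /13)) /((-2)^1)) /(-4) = 63 /52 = 1.21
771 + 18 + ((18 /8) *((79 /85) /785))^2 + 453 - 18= 1224.00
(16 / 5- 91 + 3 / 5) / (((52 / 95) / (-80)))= 165680 / 13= 12744.62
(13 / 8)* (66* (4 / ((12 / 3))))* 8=858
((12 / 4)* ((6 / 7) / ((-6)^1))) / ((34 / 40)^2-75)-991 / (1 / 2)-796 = -577758906 / 207977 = -2777.99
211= 211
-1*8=-8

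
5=5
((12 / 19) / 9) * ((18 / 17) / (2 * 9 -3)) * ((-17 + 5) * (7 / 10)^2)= -1176 / 40375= -0.03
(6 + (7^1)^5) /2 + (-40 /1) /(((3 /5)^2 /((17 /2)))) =7462.06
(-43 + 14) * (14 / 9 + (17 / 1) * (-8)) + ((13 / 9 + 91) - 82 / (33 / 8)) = 43686 / 11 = 3971.45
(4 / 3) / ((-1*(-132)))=1 / 99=0.01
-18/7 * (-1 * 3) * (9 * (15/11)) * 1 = 7290/77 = 94.68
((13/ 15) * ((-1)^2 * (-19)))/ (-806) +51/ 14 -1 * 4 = -1096/ 3255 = -0.34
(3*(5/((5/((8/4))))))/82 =3/41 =0.07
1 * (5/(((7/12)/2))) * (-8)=-960/7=-137.14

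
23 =23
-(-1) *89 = 89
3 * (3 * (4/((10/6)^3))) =972/125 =7.78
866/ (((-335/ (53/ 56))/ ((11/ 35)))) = -252439/ 328300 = -0.77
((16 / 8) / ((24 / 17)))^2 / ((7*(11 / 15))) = 0.39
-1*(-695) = 695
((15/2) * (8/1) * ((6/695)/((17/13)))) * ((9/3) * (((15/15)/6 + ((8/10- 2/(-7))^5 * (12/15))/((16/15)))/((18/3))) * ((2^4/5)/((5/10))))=1021064006976/620545953125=1.65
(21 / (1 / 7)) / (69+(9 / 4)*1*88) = 49 / 89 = 0.55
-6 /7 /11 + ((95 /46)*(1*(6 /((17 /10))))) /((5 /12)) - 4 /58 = 15145472 /873103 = 17.35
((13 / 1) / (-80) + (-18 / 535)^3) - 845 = -2070720902287 / 2450086000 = -845.16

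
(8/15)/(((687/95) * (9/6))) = 304/6183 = 0.05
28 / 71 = 0.39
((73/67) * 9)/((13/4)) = 2628/871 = 3.02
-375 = -375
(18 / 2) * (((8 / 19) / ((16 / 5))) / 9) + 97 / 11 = 3741 / 418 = 8.95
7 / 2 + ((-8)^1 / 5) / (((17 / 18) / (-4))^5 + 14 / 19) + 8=2523900039847 / 270618695650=9.33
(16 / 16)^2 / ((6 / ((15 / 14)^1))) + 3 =89 / 28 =3.18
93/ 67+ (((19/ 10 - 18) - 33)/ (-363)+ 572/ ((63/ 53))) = 2465498347/ 5107410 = 482.73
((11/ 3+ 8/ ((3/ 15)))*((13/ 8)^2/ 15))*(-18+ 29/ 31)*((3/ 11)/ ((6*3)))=-11711531/ 5892480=-1.99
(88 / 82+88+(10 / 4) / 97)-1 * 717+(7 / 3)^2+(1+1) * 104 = -29669291 / 71586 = -414.46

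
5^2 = 25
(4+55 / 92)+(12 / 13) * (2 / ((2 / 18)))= 25371 / 1196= 21.21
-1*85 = -85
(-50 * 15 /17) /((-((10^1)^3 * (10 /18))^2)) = 243 /1700000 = 0.00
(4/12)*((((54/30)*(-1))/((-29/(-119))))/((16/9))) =-3213/2320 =-1.38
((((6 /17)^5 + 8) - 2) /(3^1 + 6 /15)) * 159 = 6778899810 /24137569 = 280.84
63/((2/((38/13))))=1197/13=92.08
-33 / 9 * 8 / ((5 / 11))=-968 / 15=-64.53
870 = 870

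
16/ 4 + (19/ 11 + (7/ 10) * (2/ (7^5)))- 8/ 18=6278714/ 1188495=5.28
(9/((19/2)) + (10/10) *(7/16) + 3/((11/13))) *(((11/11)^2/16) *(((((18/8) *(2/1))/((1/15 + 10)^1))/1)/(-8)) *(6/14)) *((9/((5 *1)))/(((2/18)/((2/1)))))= -0.24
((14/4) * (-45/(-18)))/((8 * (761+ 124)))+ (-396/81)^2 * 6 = 7310399/50976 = 143.41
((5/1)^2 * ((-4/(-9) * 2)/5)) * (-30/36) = -100/27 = -3.70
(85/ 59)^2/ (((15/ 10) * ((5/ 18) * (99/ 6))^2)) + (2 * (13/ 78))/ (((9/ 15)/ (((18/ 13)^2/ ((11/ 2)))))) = 18473496/ 71182969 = 0.26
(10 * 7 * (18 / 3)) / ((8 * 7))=15 / 2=7.50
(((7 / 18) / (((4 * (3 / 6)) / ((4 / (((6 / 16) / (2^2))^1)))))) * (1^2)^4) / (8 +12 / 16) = 128 / 135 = 0.95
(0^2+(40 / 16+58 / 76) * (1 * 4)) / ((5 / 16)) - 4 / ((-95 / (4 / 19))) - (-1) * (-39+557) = 1010398 / 1805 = 559.78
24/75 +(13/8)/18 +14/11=1.68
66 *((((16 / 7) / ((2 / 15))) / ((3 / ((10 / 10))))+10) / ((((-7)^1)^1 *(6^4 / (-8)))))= 1210 / 1323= 0.91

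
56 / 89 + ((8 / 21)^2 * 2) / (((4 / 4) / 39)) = 156328 / 13083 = 11.95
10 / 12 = 5 / 6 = 0.83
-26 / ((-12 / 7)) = 91 / 6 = 15.17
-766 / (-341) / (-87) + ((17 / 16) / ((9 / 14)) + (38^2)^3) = 2143810794057479 / 712008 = 3010936385.63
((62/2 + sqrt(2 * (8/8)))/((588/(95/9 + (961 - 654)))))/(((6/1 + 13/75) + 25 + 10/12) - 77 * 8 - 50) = -1107475/41938659 - 35725 * sqrt(2)/41938659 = -0.03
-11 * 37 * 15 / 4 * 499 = -3046395 / 4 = -761598.75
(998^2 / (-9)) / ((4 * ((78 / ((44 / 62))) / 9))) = -2265.52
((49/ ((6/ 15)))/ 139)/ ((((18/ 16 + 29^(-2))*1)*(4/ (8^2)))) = 13186880/ 1053203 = 12.52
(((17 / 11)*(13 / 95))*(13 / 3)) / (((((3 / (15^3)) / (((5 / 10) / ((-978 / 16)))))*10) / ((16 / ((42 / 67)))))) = -15399280 / 715407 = -21.53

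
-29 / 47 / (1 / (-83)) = 2407 / 47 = 51.21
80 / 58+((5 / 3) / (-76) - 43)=-275341 / 6612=-41.64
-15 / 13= -1.15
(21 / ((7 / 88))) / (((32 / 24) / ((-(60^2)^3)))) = -9237888000000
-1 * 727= -727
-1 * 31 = -31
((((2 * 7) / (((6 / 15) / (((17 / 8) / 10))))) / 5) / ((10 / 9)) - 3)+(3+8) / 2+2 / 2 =3871 / 800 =4.84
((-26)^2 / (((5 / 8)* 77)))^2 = 197.31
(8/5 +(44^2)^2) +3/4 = 74961967/20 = 3748098.35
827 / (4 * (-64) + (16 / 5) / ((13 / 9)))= -53755 / 16496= -3.26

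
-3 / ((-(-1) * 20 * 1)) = -3 / 20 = -0.15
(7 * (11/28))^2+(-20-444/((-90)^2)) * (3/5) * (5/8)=0.04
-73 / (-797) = 73 / 797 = 0.09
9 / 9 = 1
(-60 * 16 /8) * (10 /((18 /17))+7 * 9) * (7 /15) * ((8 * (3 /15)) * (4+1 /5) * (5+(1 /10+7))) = -123702656 /375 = -329873.75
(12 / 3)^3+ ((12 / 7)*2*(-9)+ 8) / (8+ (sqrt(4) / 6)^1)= 2144 / 35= 61.26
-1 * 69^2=-4761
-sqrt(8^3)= -16 * sqrt(2)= -22.63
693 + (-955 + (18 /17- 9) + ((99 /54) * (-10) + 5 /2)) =-29149 /102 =-285.77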